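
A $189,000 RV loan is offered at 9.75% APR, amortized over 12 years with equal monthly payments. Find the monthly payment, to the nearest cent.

$2,231.49

At 9.75% the monthly rate is 0.0081250, so the payment is 189,000 × 0.0081250 / (1 − 1.0081250^−144) = $2,231.49.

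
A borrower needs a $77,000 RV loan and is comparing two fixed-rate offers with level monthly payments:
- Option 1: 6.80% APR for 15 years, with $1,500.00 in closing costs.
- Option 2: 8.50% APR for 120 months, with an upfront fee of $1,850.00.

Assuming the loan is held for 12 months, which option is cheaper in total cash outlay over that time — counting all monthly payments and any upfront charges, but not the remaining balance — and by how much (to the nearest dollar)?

Option 1: at 6.80% the monthly rate is 0.0056667, so the payment is 77,000 × 0.0056667 / (1 − 1.0056667^−180) = $683.52.
Option 2: at 8.50% the monthly rate is 0.0070833, so the payment is 77,000 × 0.0070833 / (1 − 1.0070833^−120) = $954.69.
Over 12 months: Option 1 costs 12 × $683.52 + $1,500.00 = $9,702.24; Option 2 costs 12 × $954.69 + $1,850.00 = $13,306.28.
Option 1 is cheaper by $13,306.28 − $9,702.24 = $3,604.04.

Option 1 by $3,604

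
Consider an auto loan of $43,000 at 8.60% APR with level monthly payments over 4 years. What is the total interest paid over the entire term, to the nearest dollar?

At 8.60% the monthly rate is 0.0071667, so the payment is 43,000 × 0.0071667 / (1 − 1.0071667^−48) = $1,061.91.
Total paid = 48 × $1,061.91 = $50,971.68; interest = $50,971.68 − $43,000 = $7,971.68.

$7,972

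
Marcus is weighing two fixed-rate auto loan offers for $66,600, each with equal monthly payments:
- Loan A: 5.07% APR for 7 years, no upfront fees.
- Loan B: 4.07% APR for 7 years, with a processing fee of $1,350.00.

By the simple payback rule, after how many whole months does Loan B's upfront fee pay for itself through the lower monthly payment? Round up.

Loan A: monthly rate = 5.07%/12 = 0.0042250; payment = 66,600 × 0.0042250 / (1 − (1+0.0042250)^−84) = $943.51.
Loan B: at 4.07% the monthly rate is 0.0033917, so the payment is 66,600 × 0.0033917 / (1 − 1.0033917^−84) = $912.49.
Monthly savings = $943.51 − $912.49 = $31.02.
Break-even = $1,350.00 / $31.02 = 43.52 → 44 months.

44 months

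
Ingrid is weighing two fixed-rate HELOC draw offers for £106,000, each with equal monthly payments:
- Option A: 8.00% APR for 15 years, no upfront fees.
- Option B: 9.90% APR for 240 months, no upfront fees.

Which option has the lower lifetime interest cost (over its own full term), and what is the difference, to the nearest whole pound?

Option A by £61,480

Option A: at 8.00% the monthly rate is 0.0066667, so the payment is 106,000 × 0.0066667 / (1 − 1.0066667^−180) = £1,012.99.
Total interest on Option A = 180 × £1,012.99 − £106,000 = £76,338.20.
Option B: monthly rate = 9.9%/12 = 0.0082500; payment = 106,000 × 0.0082500 / (1 − (1+0.0082500)^−240) = £1,015.91.
Total interest on Option B = 240 × £1,015.91 − £106,000 = £137,818.40.
Option A is lower by £61,480.20.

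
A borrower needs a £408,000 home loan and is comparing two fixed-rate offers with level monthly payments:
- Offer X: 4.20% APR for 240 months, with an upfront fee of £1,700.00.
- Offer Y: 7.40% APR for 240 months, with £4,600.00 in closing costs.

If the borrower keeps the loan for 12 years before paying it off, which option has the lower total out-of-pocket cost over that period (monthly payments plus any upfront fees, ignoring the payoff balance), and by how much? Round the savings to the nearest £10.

Offer X by £110,370

Offer X: at 4.20% the monthly rate is 0.0035000, so the payment is 408,000 × 0.0035000 / (1 − 1.0035000^−240) = £2,515.61.
Offer Y: at 7.40% the monthly rate is 0.0061667, so the payment is 408,000 × 0.0061667 / (1 − 1.0061667^−240) = £3,261.92.
Over 144 months: Offer X costs 144 × £2,515.61 + £1,700.00 = £363,947.84; Offer Y costs 144 × £3,261.92 + £4,600.00 = £474,316.48.
Offer X is cheaper by £474,316.48 − £363,947.84 = £110,368.64.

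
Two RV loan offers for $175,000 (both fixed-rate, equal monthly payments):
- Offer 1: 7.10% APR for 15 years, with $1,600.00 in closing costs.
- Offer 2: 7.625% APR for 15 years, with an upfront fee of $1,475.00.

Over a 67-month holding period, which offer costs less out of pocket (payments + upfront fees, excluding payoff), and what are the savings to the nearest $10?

Offer 1 by $3,360

Offer 1: monthly rate = 7.1%/12 = 0.0059167; payment = 175,000 × 0.0059167 / (1 − (1+0.0059167)^−180) = $1,582.75.
Offer 2: at 7.625% the monthly rate is 0.0063542, so the payment is 175,000 × 0.0063542 / (1 − 1.0063542^−180) = $1,634.73.
Over 67 months: Offer 1 costs 67 × $1,582.75 + $1,600.00 = $107,644.25; Offer 2 costs 67 × $1,634.73 + $1,475.00 = $111,001.91.
Offer 1 is cheaper by $111,001.91 − $107,644.25 = $3,357.66.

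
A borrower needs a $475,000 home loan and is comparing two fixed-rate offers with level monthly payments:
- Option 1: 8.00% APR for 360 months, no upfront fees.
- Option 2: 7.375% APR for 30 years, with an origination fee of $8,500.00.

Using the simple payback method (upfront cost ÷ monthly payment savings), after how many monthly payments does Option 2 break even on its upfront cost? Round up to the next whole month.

Option 1: monthly rate = 8%/12 = 0.0066667; payment = 475,000 × 0.0066667 / (1 − (1+0.0066667)^−360) = $3,485.38.
Option 2: monthly rate = 7.375%/12 = 0.0061458; payment = 475,000 × 0.0061458 / (1 − (1+0.0061458)^−360) = $3,280.71.
Monthly savings = $3,485.38 − $3,280.71 = $204.67.
Break-even = $8,500.00 / $204.67 = 41.53 → 42 months.

42 months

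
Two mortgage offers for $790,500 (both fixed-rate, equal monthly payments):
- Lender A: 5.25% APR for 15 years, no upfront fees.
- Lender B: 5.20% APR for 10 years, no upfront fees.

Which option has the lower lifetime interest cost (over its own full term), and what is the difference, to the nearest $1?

Lender B by $128,401

Lender A: at 5.25% the monthly rate is 0.0043750, so the payment is 790,500 × 0.0043750 / (1 − 1.0043750^−180) = $6,354.65.
Total interest on Lender A = 180 × $6,354.65 − $790,500 = $353,337.00.
Lender B: at 5.20% the monthly rate is 0.0043333, so the payment is 790,500 × 0.0043333 / (1 − 1.0043333^−120) = $8,461.97.
Total interest on Lender B = 120 × $8,461.97 − $790,500 = $224,936.40.
Lender B is lower by $128,400.60.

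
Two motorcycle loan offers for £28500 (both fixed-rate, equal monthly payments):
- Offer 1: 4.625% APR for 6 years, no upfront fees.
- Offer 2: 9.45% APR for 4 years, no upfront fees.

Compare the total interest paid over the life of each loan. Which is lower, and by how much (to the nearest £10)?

Offer 1: monthly rate = 4.625%/12 = 0.0038542; payment = 28,500 × 0.0038542 / (1 − (1+0.0038542)^−72) = £454.05.
Total interest on Offer 1 = 72 × £454.05 − £28,500 = £4,191.60.
Offer 2: monthly rate = 9.45%/12 = 0.0078750; payment = 28,500 × 0.0078750 / (1 − (1+0.0078750)^−48) = £715.33.
Total interest on Offer 2 = 48 × £715.33 − £28,500 = £5,835.84.
Offer 1 is lower by £1,644.24.

Offer 1 by £1,640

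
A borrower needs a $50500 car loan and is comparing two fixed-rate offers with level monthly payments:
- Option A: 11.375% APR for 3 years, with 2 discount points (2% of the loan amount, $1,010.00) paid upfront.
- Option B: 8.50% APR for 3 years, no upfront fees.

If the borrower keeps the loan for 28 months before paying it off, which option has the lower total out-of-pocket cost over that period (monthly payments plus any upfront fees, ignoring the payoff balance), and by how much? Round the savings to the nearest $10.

Option B by $2,920

Option A: at 11.375% the monthly rate is 0.0094792, so the payment is 50,500 × 0.0094792 / (1 − 1.0094792^−36) = $1,662.29.
Option B: monthly rate = 8.5%/12 = 0.0070833; payment = 50,500 × 0.0070833 / (1 − (1+0.0070833)^−36) = $1,594.16.
Over 28 months: Option A costs 28 × $1,662.29 + $1,010.00 = $47,554.12; Option B costs 28 × $1,594.16 = $44,636.48.
Option B is cheaper by $47,554.12 − $44,636.48 = $2,917.64.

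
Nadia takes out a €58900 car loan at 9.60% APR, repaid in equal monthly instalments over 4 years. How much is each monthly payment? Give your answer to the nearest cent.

At 9.60% the monthly rate is 0.0080000, so the payment is 58,900 × 0.0080000 / (1 − 1.0080000^−48) = €1,482.57.

€1,482.57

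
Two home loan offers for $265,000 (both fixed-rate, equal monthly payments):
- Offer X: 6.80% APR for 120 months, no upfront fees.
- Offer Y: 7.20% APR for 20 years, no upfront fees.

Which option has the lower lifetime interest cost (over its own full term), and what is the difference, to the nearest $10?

Offer X by $134,800

Offer X: monthly rate = 6.8%/12 = 0.0056667; payment = 265,000 × 0.0056667 / (1 − (1+0.0056667)^−120) = $3,049.63.
Total interest on Offer X = 120 × $3,049.63 − $265,000 = $100,955.60.
Offer Y: monthly rate = 7.2%/12 = 0.0060000; payment = 265,000 × 0.0060000 / (1 − (1+0.0060000)^−240) = $2,086.48.
Total interest on Offer Y = 240 × $2,086.48 − $265,000 = $235,755.20.
Offer X is lower by $134,799.60.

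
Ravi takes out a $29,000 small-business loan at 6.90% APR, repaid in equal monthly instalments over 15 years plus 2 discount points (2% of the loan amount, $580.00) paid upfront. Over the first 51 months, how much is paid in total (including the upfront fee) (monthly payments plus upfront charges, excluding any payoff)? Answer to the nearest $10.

At 6.90% the monthly rate is 0.0057500, so the payment is 29,000 × 0.0057500 / (1 − 1.0057500^−180) = $259.04.
Total outlay = 51 × $259.04 + $580.00 = $13,791.04.

$13,790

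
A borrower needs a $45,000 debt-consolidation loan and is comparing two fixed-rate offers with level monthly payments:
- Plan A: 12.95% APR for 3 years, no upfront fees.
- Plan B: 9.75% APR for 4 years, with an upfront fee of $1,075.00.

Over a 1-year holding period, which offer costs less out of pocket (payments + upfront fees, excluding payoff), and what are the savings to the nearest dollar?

Plan B by $3,476

Plan A: at 12.95% the monthly rate is 0.0107917, so the payment is 45,000 × 0.0107917 / (1 − 1.0107917^−36) = $1,515.14.
Plan B: monthly rate = 9.75%/12 = 0.0081250; payment = 45,000 × 0.0081250 / (1 − (1+0.0081250)^−48) = $1,135.92.
Over 12 months: Plan A costs 12 × $1,515.14 = $18,181.68; Plan B costs 12 × $1,135.92 + $1,075.00 = $14,706.04.
Plan B is cheaper by $18,181.68 − $14,706.04 = $3,475.64.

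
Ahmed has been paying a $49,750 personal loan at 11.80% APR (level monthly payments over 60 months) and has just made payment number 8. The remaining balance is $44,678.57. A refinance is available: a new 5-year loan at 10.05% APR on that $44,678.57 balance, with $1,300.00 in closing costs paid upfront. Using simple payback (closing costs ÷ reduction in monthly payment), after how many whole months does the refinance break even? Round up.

9 months

Current payment = 49,750 × 11.8%/12 / (1 − (1+0.0098333)^−60) = $1,101.64.
Refinanced payment = 44,678.57 × 0.0083750 / (1 − (1+0.0083750)^−60) = $950.39.
Monthly savings = $1,101.64 − $950.39 = $151.25.
Break-even = $1,300.00 / $151.25 = 8.60 → 9 months.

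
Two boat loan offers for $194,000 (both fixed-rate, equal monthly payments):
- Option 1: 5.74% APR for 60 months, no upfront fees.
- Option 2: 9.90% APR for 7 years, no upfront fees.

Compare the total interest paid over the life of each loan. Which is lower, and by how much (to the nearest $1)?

Option 1: monthly rate = 5.74%/12 = 0.0047833; payment = 194,000 × 0.0047833 / (1 − (1+0.0047833)^−60) = $3,727.15.
Total interest on Option 1 = 60 × $3,727.15 − $194,000 = $29,629.00.
Option 2: at 9.90% the monthly rate is 0.0082500, so the payment is 194,000 × 0.0082500 / (1 − 1.0082500^−84) = $3,210.61.
Total interest on Option 2 = 84 × $3,210.61 − $194,000 = $75,691.24.
Option 1 is lower by $46,062.24.

Option 1 by $46,062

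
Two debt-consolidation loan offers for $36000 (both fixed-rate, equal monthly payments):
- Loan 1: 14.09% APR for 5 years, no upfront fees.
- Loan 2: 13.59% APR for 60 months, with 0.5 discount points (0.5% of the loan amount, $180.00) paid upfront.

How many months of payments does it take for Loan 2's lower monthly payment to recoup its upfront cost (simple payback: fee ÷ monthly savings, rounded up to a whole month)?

20 months

Loan 1: at 14.09% the monthly rate is 0.0117417, so the payment is 36,000 × 0.0117417 / (1 − 1.0117417^−60) = $839.34.
Loan 2: monthly rate = 13.59%/12 = 0.0113250; payment = 36,000 × 0.0113250 / (1 − (1+0.0113250)^−60) = $830.02.
Monthly savings = $839.34 − $830.02 = $9.32.
Break-even = $180.00 / $9.32 = 19.31 → 20 months.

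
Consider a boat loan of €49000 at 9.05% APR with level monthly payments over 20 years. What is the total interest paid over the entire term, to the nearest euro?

At 9.05% the monthly rate is 0.0075417, so the payment is 49,000 × 0.0075417 / (1 − 1.0075417^−240) = €442.44.
Total paid = 240 × €442.44 = €106,185.60; interest = €106,185.60 − €49,000 = €57,185.60.

€57,186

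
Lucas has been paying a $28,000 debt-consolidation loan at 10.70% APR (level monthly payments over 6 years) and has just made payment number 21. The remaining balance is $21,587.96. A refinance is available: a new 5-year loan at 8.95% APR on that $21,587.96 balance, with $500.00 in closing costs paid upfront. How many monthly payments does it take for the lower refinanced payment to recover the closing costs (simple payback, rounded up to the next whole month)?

7 months

Current payment = 28,000 × 10.7%/12 / (1 − (1+0.0089167)^−72) = $528.66.
Refinanced payment = 21,587.96 × 0.0074583 / (1 − (1+0.0074583)^−60) = $447.61.
Monthly savings = $528.66 − $447.61 = $81.05.
Break-even = $500.00 / $81.05 = 6.17 → 7 months.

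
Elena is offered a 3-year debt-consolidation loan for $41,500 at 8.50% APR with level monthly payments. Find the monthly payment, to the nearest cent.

$1,310.05

Monthly rate = 8.5%/12 = 0.0070833; payment = 41,500 × 0.0070833 / (1 − (1+0.0070833)^−36) = $1,310.05.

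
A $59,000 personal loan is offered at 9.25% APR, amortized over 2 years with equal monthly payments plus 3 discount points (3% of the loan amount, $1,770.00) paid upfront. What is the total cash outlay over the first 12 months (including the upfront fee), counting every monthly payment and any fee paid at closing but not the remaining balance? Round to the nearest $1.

$34,196

At 9.25% the monthly rate is 0.0077083, so the payment is 59,000 × 0.0077083 / (1 − 1.0077083^−24) = $2,702.17.
Total outlay = 12 × $2,702.17 + $1,770.00 = $34,196.04.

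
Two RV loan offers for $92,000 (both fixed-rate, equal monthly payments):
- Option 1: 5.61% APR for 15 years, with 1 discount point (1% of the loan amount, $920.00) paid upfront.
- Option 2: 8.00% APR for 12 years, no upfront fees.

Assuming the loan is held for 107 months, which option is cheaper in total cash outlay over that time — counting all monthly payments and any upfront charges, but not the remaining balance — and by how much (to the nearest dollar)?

Option 1 by $24,627

Option 1: monthly rate = 5.61%/12 = 0.0046750; payment = 92,000 × 0.0046750 / (1 − (1+0.0046750)^−180) = $757.10.
Option 2: monthly rate = 8%/12 = 0.0066667; payment = 92,000 × 0.0066667 / (1 − (1+0.0066667)^−144) = $995.86.
Over 107 months: Option 1 costs 107 × $757.10 + $920.00 = $81,929.70; Option 2 costs 107 × $995.86 = $106,557.02.
Option 1 is cheaper by $106,557.02 − $81,929.70 = $24,627.32.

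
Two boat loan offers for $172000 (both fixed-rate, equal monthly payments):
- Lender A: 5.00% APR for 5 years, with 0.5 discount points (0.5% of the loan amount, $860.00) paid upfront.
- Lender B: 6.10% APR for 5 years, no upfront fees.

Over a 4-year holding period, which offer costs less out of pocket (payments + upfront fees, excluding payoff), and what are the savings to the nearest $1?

Lender A: at 5.00% the monthly rate is 0.0041667, so the payment is 172,000 × 0.0041667 / (1 − 1.0041667^−60) = $3,245.85.
Lender B: at 6.10% the monthly rate is 0.0050833, so the payment is 172,000 × 0.0050833 / (1 − 1.0050833^−60) = $3,333.25.
Over 48 months: Lender A costs 48 × $3,245.85 + $860.00 = $156,660.80; Lender B costs 48 × $3,333.25 = $159,996.00.
Lender A is cheaper by $159,996.00 − $156,660.80 = $3,335.20.

Lender A by $3,335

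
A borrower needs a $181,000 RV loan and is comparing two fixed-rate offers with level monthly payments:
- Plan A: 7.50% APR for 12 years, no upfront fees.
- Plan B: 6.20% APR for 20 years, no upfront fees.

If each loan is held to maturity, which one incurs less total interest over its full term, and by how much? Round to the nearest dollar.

Plan A by $41,216

Plan A: monthly rate = 7.5%/12 = 0.0062500; payment = 181,000 × 0.0062500 / (1 − (1+0.0062500)^−144) = $1,909.96.
Total interest on Plan A = 144 × $1,909.96 − $181,000 = $94,034.24.
Plan B: at 6.20% the monthly rate is 0.0051667, so the payment is 181,000 × 0.0051667 / (1 − 1.0051667^−240) = $1,317.71.
Total interest on Plan B = 240 × $1,317.71 − $181,000 = $135,250.40.
Plan A is lower by $41,216.16.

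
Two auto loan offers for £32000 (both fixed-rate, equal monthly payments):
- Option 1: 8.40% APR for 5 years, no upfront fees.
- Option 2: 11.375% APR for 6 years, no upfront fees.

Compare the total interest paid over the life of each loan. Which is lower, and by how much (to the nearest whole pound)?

Option 1 by £4,999

Option 1: monthly rate = 8.4%/12 = 0.0070000; payment = 32,000 × 0.0070000 / (1 − (1+0.0070000)^−60) = £654.99.
Total interest on Option 1 = 60 × £654.99 − £32,000 = £7,299.40.
Option 2: monthly rate = 11.375%/12 = 0.0094792; payment = 32,000 × 0.0094792 / (1 − (1+0.0094792)^−72) = £615.25.
Total interest on Option 2 = 72 × £615.25 − £32,000 = £12,298.00.
Option 1 is lower by £4,998.60.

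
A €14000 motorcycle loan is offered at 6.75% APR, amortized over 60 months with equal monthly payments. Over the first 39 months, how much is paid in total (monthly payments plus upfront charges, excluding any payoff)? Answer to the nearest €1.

€10,747

At 6.75% the monthly rate is 0.0056250, so the payment is 14,000 × 0.0056250 / (1 − 1.0056250^−60) = €275.57.
Total outlay = 39 × €275.57 = €10,747.23.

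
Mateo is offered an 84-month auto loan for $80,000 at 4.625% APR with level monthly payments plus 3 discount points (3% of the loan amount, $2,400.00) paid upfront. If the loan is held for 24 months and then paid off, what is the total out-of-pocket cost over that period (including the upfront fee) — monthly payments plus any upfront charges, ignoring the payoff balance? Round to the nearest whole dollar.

At 4.625% the monthly rate is 0.0038542, so the payment is 80,000 × 0.0038542 / (1 − 1.0038542^−84) = $1,116.67.
Total outlay = 24 × $1,116.67 + $2,400.00 = $29,200.08.

$29,200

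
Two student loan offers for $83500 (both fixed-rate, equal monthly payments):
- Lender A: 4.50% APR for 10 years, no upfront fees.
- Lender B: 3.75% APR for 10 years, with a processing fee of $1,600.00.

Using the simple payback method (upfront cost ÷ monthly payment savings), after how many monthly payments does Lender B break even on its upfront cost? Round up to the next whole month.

54 months

Lender A: monthly rate = 4.5%/12 = 0.0037500; payment = 83,500 × 0.0037500 / (1 − (1+0.0037500)^−120) = $865.38.
Lender B: at 3.75% the monthly rate is 0.0031250, so the payment is 83,500 × 0.0031250 / (1 − 1.0031250^−120) = $835.51.
Monthly savings = $865.38 − $835.51 = $29.87.
Break-even = $1,600.00 / $29.87 = 53.57 → 54 months.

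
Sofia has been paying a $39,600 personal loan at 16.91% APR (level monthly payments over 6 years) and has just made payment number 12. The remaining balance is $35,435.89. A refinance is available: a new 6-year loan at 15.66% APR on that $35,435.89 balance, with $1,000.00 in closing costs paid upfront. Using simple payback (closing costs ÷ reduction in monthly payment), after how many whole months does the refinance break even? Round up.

9 months

Current payment = 39,600 × 16.91%/12 / (1 − (1+0.0140917)^−72) = $878.96.
Refinanced payment = 35,435.89 × 0.0130500 / (1 − (1+0.0130500)^−72) = $762.05.
Monthly savings = $878.96 − $762.05 = $116.91.
Break-even = $1,000.00 / $116.91 = 8.55 → 9 months.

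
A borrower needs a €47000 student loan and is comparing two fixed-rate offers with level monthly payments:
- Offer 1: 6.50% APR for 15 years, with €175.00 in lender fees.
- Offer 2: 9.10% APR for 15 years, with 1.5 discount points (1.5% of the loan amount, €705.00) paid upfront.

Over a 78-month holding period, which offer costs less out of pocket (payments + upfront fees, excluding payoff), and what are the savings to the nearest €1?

Offer 1: at 6.50% the monthly rate is 0.0054167, so the payment is 47,000 × 0.0054167 / (1 − 1.0054167^−180) = €409.42.
Offer 2: monthly rate = 9.1%/12 = 0.0075833; payment = 47,000 × 0.0075833 / (1 − (1+0.0075833)^−180) = €479.51.
Over 78 months: Offer 1 costs 78 × €409.42 + €175.00 = €32,109.76; Offer 2 costs 78 × €479.51 + €705.00 = €38,106.78.
Offer 1 is cheaper by €38,106.78 − €32,109.76 = €5,997.02.

Offer 1 by €5,997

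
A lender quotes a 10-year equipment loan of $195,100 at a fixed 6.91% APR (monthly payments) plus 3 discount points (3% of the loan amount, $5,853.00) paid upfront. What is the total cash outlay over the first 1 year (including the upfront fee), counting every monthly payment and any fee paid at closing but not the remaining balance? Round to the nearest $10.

At 6.91% the monthly rate is 0.0057583, so the payment is 195,100 × 0.0057583 / (1 − 1.0057583^−120) = $2,256.24.
Total outlay = 12 × $2,256.24 + $5,853.00 = $32,927.88.

$32,930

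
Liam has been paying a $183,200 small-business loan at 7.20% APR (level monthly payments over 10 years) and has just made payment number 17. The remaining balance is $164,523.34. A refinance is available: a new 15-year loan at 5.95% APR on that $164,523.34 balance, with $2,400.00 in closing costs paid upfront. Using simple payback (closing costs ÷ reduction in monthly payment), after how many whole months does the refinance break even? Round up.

Current payment = 183,200 × 7.2%/12 / (1 − (1+0.0060000)^−120) = $2,146.04.
Refinanced payment = 164,523.34 × 0.0049583 / (1 − (1+0.0049583)^−180) = $1,383.90.
Monthly savings = $2,146.04 − $1,383.90 = $762.14.
Break-even = $2,400.00 / $762.14 = 3.15 → 4 months.

4 months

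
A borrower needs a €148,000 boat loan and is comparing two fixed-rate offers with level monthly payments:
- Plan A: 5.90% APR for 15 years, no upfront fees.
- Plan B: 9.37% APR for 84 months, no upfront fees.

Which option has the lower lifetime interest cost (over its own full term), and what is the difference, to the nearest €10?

Plan B by €21,010

Plan A: at 5.90% the monthly rate is 0.0049167, so the payment is 148,000 × 0.0049167 / (1 − 1.0049167^−180) = €1,240.93.
Total interest on Plan A = 180 × €1,240.93 − €148,000 = €75,367.40.
Plan B: at 9.37% the monthly rate is 0.0078083, so the payment is 148,000 × 0.0078083 / (1 − 1.0078083^−84) = €2,409.07.
Total interest on Plan B = 84 × €2,409.07 − €148,000 = €54,361.88.
Plan B is lower by €21,005.52.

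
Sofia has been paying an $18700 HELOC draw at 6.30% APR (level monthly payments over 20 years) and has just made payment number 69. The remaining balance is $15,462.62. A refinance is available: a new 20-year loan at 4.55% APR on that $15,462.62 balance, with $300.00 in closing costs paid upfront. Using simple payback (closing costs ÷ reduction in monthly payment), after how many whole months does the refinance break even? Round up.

8 months

Current payment = 18,700 × 6.3%/12 / (1 − (1+0.0052500)^−240) = $137.23.
Refinanced payment = 15,462.62 × 0.0037917 / (1 − (1+0.0037917)^−240) = $98.24.
Monthly savings = $137.23 − $98.24 = $38.99.
Break-even = $300.00 / $38.99 = 7.69 → 8 months.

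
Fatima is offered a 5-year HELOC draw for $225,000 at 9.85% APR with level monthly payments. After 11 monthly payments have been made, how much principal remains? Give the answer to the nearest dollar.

$191,562

With monthly rate i = 9.85%/12 = 0.0082083, the balance after k of n payments is P · [(1+i)^n − (1+i)^k] / [(1+i)^n − 1].
(1+0.0082083)^60 = 1.63311575 and (1+0.0082083)^11 = 1.09409016, so the balance is 225,000 × (1.63311575 − 1.09409016) / (1.63311575 − 1) = $191,561.75.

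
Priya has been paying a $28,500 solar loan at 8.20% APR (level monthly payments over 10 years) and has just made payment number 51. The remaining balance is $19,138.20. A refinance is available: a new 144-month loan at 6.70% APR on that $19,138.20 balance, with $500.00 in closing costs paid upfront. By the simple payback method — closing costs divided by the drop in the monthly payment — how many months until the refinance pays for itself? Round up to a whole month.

Current payment = 28,500 × 8.2%/12 / (1 − (1+0.0068333)^−120) = $348.80.
Refinanced payment = 19,138.20 × 0.0055833 / (1 − (1+0.0055833)^−144) = $193.77.
Monthly savings = $348.80 − $193.77 = $155.03.
Break-even = $500.00 / $155.03 = 3.23 → 4 months.

4 months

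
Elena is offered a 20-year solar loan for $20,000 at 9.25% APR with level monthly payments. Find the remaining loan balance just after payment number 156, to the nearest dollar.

$11,296

With monthly rate i = 9.25%/12 = 0.0077083, the balance after k of n payments is P · [(1+i)^n − (1+i)^k] / [(1+i)^n − 1].
(1+0.0077083)^240 = 6.31486402 and (1+0.0077083)^156 = 3.31311570, so the balance is 20,000 × (6.31486402 − 3.31311570) / (6.31486402 − 1) = $11,295.67.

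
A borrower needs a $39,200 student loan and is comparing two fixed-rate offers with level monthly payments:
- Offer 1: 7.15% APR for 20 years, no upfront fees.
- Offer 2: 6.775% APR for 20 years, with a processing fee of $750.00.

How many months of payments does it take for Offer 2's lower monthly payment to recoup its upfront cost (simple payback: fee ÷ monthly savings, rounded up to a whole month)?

86 months

Offer 1: at 7.15% the monthly rate is 0.0059583, so the payment is 39,200 × 0.0059583 / (1 − 1.0059583^−240) = $307.46.
Offer 2: monthly rate = 6.775%/12 = 0.0056458; payment = 39,200 × 0.0056458 / (1 − (1+0.0056458)^−240) = $298.65.
Monthly savings = $307.46 − $298.65 = $8.81.
Break-even = $750.00 / $8.81 = 85.13 → 86 months.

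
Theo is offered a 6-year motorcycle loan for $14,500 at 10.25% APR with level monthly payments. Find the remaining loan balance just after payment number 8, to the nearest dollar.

With monthly rate i = 10.25%/12 = 0.0085417, the balance after k of n payments is P · [(1+i)^n − (1+i)^k] / [(1+i)^n − 1].
(1+0.0085417)^72 = 1.84483215 and (1+0.0085417)^8 = 1.07041149, so the balance is 14,500 × (1.84483215 − 1.07041149) / (1.84483215 − 1) = $13,291.52.

$13,292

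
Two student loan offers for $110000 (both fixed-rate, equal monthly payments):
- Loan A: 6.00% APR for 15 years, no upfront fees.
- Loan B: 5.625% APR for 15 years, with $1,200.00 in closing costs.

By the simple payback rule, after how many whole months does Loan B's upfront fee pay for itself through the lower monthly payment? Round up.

Loan A: at 6.00% the monthly rate is 0.0050000, so the payment is 110,000 × 0.0050000 / (1 − 1.0050000^−180) = $928.24.
Loan B: monthly rate = 5.625%/12 = 0.0046875; payment = 110,000 × 0.0046875 / (1 − (1+0.0046875)^−180) = $906.10.
Monthly savings = $928.24 − $906.10 = $22.14.
Break-even = $1,200.00 / $22.14 = 54.20 → 55 months.

55 months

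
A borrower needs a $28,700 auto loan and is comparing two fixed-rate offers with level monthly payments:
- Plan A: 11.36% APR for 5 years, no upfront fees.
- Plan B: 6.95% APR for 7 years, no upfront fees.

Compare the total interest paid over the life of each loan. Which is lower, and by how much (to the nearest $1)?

Plan A: at 11.36% the monthly rate is 0.0094667, so the payment is 28,700 × 0.0094667 / (1 − 1.0094667^−60) = $629.17.
Total interest on Plan A = 60 × $629.17 − $28,700 = $9,050.20.
Plan B: at 6.95% the monthly rate is 0.0057917, so the payment is 28,700 × 0.0057917 / (1 − 1.0057917^−84) = $432.46.
Total interest on Plan B = 84 × $432.46 − $28,700 = $7,626.64.
Plan B is lower by $1,423.56.

Plan B by $1,424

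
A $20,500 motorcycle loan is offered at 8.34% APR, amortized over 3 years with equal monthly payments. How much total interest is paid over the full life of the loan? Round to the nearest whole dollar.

Monthly rate = 8.34%/12 = 0.0069500; payment = 20,500 × 0.0069500 / (1 − (1+0.0069500)^−36) = $645.62.
Total paid = 36 × $645.62 = $23,242.32; interest = $23,242.32 − $20,500 = $2,742.32.

$2,742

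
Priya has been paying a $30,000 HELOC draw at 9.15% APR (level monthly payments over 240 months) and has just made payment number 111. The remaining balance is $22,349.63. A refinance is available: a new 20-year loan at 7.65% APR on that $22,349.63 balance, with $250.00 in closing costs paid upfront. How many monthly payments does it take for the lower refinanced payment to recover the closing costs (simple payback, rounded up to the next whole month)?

3 months

Current payment = 30,000 × 9.15%/12 / (1 − (1+0.0076250)^−240) = $272.82.
Refinanced payment = 22,349.63 × 0.0063750 / (1 − (1+0.0063750)^−240) = $182.10.
Monthly savings = $272.82 − $182.10 = $90.72.
Break-even = $250.00 / $90.72 = 2.76 → 3 months.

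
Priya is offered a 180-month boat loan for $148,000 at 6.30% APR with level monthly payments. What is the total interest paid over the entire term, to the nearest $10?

$81,140

At 6.30% the monthly rate is 0.0052500, so the payment is 148,000 × 0.0052500 / (1 − 1.0052500^−180) = $1,273.02.
Total paid = 180 × $1,273.02 = $229,143.60; interest = $229,143.60 − $148,000 = $81,143.60.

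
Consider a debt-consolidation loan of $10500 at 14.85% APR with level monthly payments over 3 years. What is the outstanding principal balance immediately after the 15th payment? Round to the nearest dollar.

$6,681

With monthly rate i = 14.85%/12 = 0.0123750, the balance after k of n payments is P · [(1+i)^n − (1+i)^k] / [(1+i)^n − 1].
(1+0.0123750)^36 = 1.55700795 and (1+0.0123750)^15 = 1.20259994, so the balance is 10,500 × (1.55700795 − 1.20259994) / (1.55700795 − 1) = $6,680.85.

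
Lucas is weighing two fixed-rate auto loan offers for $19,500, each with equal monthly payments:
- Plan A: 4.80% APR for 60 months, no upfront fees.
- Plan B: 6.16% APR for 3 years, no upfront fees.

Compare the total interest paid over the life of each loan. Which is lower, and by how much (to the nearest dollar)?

Plan A: at 4.80% the monthly rate is 0.0040000, so the payment is 19,500 × 0.0040000 / (1 − 1.0040000^−60) = $366.20.
Total interest on Plan A = 60 × $366.20 − $19,500 = $2,472.00.
Plan B: at 6.16% the monthly rate is 0.0051333, so the payment is 19,500 × 0.0051333 / (1 − 1.0051333^−36) = $594.64.
Total interest on Plan B = 36 × $594.64 − $19,500 = $1,907.04.
Plan B is lower by $564.96.

Plan B by $565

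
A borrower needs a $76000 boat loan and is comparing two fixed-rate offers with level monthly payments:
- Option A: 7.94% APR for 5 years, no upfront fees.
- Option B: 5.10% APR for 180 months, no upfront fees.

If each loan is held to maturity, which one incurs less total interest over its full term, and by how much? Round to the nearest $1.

Option A by $16,565

Option A: at 7.94% the monthly rate is 0.0066167, so the payment is 76,000 × 0.0066167 / (1 − 1.0066167^−60) = $1,538.82.
Total interest on Option A = 60 × $1,538.82 − $76,000 = $16,329.20.
Option B: at 5.10% the monthly rate is 0.0042500, so the payment is 76,000 × 0.0042500 / (1 − 1.0042500^−180) = $604.97.
Total interest on Option B = 180 × $604.97 − $76,000 = $32,894.60.
Option A is lower by $16,565.40.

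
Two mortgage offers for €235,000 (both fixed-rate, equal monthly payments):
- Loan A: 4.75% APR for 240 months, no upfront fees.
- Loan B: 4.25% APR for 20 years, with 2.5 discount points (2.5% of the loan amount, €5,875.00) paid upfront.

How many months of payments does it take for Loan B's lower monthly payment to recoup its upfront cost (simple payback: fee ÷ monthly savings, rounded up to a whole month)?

Loan A: at 4.75% the monthly rate is 0.0039583, so the payment is 235,000 × 0.0039583 / (1 − 1.0039583^−240) = €1,518.63.
Loan B: monthly rate = 4.25%/12 = 0.0035417; payment = 235,000 × 0.0035417 / (1 − (1+0.0035417)^−240) = €1,455.20.
Monthly savings = €1,518.63 − €1,455.20 = €63.43.
Break-even = €5,875.00 / €63.43 = 92.62 → 93 months.

93 months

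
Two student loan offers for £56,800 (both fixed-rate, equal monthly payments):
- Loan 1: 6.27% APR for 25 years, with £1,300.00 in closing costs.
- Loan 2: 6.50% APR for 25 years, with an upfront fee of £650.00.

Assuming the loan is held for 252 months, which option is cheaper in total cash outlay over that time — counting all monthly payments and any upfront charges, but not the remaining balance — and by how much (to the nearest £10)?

Loan 1: at 6.27% the monthly rate is 0.0052250, so the payment is 56,800 × 0.0052250 / (1 − 1.0052250^−300) = £375.39.
Loan 2: at 6.50% the monthly rate is 0.0054167, so the payment is 56,800 × 0.0054167 / (1 − 1.0054167^−300) = £383.52.
Over 252 months: Loan 1 costs 252 × £375.39 + £1,300.00 = £95,898.28; Loan 2 costs 252 × £383.52 + £650.00 = £97,297.04.
Loan 1 is cheaper by £97,297.04 − £95,898.28 = £1,398.76.

Loan 1 by £1,400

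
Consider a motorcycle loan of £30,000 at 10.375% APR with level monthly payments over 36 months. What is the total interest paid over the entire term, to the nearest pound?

At 10.375% the monthly rate is 0.0086458, so the payment is 30,000 × 0.0086458 / (1 − 1.0086458^−36) = £973.31.
Total paid = 36 × £973.31 = £35,039.16; interest = £35,039.16 − £30,000 = £5,039.16.

£5,039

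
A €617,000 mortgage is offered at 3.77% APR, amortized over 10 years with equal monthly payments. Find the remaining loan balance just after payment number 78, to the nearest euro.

€242,792

With monthly rate i = 3.77%/12 = 0.0031417, the balance after k of n payments is P · [(1+i)^n − (1+i)^k] / [(1+i)^n − 1].
(1+0.0031417)^120 = 1.45704299 and (1+0.0031417)^78 = 1.27719449, so the balance is 617,000 × (1.45704299 − 1.27719449) / (1.45704299 − 1) = €242,792.31.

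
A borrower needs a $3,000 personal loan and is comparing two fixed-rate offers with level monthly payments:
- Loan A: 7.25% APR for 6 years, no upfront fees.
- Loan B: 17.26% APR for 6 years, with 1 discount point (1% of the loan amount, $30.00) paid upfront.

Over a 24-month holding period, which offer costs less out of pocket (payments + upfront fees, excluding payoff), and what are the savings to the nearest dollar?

Loan A: monthly rate = 7.25%/12 = 0.0060417; payment = 3,000 × 0.0060417 / (1 − (1+0.0060417)^−72) = $51.51.
Loan B: at 17.26% the monthly rate is 0.0143833, so the payment is 3,000 × 0.0143833 / (1 − 1.0143833^−72) = $67.17.
Over 24 months: Loan A costs 24 × $51.51 = $1,236.24; Loan B costs 24 × $67.17 + $30.00 = $1,642.08.
Loan A is cheaper by $1,642.08 − $1,236.24 = $405.84.

Loan A by $406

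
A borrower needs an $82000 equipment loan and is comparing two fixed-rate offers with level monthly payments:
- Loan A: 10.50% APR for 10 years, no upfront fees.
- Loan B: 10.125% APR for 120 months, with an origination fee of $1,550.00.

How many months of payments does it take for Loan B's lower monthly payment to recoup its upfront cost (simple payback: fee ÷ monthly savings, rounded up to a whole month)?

91 months

Loan A: at 10.50% the monthly rate is 0.0087500, so the payment is 82,000 × 0.0087500 / (1 − 1.0087500^−120) = $1,106.47.
Loan B: monthly rate = 10.125%/12 = 0.0084375; payment = 82,000 × 0.0084375 / (1 − (1+0.0084375)^−120) = $1,089.32.
Monthly savings = $1,106.47 − $1,089.32 = $17.15.
Break-even = $1,550.00 / $17.15 = 90.38 → 91 months.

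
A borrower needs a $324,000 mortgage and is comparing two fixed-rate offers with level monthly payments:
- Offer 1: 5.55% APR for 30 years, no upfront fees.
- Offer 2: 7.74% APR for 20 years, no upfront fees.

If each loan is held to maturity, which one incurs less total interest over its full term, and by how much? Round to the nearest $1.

Offer 2 by $28,043

Offer 1: monthly rate = 5.55%/12 = 0.0046250; payment = 324,000 × 0.0046250 / (1 − (1+0.0046250)^−360) = $1,849.81.
Total interest on Offer 1 = 360 × $1,849.81 − $324,000 = $341,931.60.
Offer 2: monthly rate = 7.74%/12 = 0.0064500; payment = 324,000 × 0.0064500 / (1 − (1+0.0064500)^−240) = $2,657.87.
Total interest on Offer 2 = 240 × $2,657.87 − $324,000 = $313,888.80.
Offer 2 is lower by $28,042.80.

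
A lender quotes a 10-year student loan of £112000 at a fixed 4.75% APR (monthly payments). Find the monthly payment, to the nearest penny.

£1,174.29

At 4.75% the monthly rate is 0.0039583, so the payment is 112,000 × 0.0039583 / (1 − 1.0039583^−120) = £1,174.29.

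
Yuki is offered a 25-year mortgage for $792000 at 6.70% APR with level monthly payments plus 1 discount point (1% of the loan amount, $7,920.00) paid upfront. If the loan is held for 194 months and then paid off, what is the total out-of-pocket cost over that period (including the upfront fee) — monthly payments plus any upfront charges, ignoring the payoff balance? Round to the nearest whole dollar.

$1,064,646

At 6.70% the monthly rate is 0.0055833, so the payment is 792,000 × 0.0055833 / (1 − 1.0055833^−300) = $5,447.04.
Total outlay = 194 × $5,447.04 + $7,920.00 = $1,064,645.76.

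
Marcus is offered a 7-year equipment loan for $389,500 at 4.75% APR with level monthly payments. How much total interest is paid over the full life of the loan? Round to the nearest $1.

$69,100

At 4.75% the monthly rate is 0.0039583, so the payment is 389,500 × 0.0039583 / (1 − 1.0039583^−84) = $5,459.52.
Total paid = 84 × $5,459.52 = $458,599.68; interest = $458,599.68 − $389,500 = $69,099.68.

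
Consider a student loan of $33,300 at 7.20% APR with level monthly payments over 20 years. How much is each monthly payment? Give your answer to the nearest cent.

At 7.20% the monthly rate is 0.0060000, so the payment is 33,300 × 0.0060000 / (1 − 1.0060000^−240) = $262.19.

$262.19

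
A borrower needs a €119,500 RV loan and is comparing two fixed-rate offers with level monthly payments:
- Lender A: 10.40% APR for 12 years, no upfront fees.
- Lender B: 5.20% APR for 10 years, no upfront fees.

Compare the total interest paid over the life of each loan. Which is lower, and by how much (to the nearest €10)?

Lender A: monthly rate = 10.4%/12 = 0.0086667; payment = 119,500 × 0.0086667 / (1 − (1+0.0086667)^−144) = €1,455.87.
Total interest on Lender A = 144 × €1,455.87 − €119,500 = €90,145.28.
Lender B: at 5.20% the monthly rate is 0.0043333, so the payment is 119,500 × 0.0043333 / (1 − 1.0043333^−120) = €1,279.20.
Total interest on Lender B = 120 × €1,279.20 − €119,500 = €34,004.00.
Lender B is lower by €56,141.28.

Lender B by €56,140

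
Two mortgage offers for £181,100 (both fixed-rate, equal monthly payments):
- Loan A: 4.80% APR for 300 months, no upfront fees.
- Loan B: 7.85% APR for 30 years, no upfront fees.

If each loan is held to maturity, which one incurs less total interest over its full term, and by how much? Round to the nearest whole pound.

Loan A by £160,276

Loan A: at 4.80% the monthly rate is 0.0040000, so the payment is 181,100 × 0.0040000 / (1 − 1.0040000^−300) = £1,037.70.
Total interest on Loan A = 300 × £1,037.70 − £181,100 = £130,210.00.
Loan B: at 7.85% the monthly rate is 0.0065417, so the payment is 181,100 × 0.0065417 / (1 − 1.0065417^−360) = £1,309.96.
Total interest on Loan B = 360 × £1,309.96 − £181,100 = £290,485.60.
Loan A is lower by £160,275.60.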